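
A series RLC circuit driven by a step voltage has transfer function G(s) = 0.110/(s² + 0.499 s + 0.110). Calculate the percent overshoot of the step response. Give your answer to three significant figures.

Comparing the denominator to s² + 2ζω_n s + ω_n²: ω_n = √0.110 = 0.332 rad/s, and 2ζω_n = 0.499 so ζ = 0.499/(2·0.332) = 0.752.
Overshoot: exp(−π·0.752/√(1−0.752²)) = 0.0277, i.e. 2.77%.

%OS ≈ 2.77%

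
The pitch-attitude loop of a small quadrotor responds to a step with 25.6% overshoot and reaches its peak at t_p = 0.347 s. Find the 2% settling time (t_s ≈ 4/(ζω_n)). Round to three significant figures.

t_s ≈ 1.02 s

ζ from %OS: ζ = |ln 0.256|/√(π²+ln²0.256) = 0.398.
t_p = π/ω_d ⇒ ω_d = 9.05 rad/s; then ω_n = ω_d/√(1−ζ²) = 9.87 rad/s.
t_s ≈ 4/(ζω_n) = 4/(0.398·9.87) = 1.02 s.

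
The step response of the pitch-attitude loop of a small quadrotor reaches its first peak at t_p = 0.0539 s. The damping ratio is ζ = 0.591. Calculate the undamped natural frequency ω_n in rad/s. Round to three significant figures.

ω_n ≈ 72.3 rad/s

Peak time t_p = π/ω_d, so ω_d = π/t_p = π/0.0539 = 58.3 rad/s.
ω_n = ω_d/√(1−ζ²) = 58.3/√0.651 = 72.3 rad/s.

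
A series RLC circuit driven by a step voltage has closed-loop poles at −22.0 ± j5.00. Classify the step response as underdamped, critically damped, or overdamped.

underdamped

Since the poles form a complex-conjugate pair with nonzero imaginary part, the response is underdamped.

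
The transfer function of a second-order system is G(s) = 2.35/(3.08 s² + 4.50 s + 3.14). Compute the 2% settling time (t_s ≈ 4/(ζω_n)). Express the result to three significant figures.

t_s ≈ 5.48 s

Dividing through by 3.08: denominator becomes s² + 1.461 s + 1.019.
So ω_n = √1.019 = 1.01 rad/s and ζ = 1.461/(2·1.01) = 0.724.
t_s ≈ 4/(ζω_n) = 5.48 s.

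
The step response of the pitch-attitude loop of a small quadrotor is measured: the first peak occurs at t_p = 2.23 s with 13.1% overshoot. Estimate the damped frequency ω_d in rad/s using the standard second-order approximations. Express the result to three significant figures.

t_p = π/ω_d, so ω_d = π/2.23 = 1.41 rad/s.

ω_d ≈ 1.41 rad/s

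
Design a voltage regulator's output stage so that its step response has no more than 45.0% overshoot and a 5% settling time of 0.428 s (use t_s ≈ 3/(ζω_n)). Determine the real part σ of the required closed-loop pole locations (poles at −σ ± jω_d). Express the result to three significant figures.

The settling-time spec alone fixes σ = ζω_n = 3/t_s = 3/0.428 = 7.01.
(Overshoot then fixes ζ = 0.246 and hence ω_d = σ·√(1−ζ²)/ζ = 27.6 rad/s.)

σ ≈ 7.01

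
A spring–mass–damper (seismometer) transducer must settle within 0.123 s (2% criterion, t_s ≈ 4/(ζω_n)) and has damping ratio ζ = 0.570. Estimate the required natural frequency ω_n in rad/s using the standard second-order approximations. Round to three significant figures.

Rearranging t_s ≈ 4/(ζω_n) gives ω_n = 4/(ζ·t_s) = 4/(0.570 × 0.123) = 57.1 rad/s.

ω_n ≈ 57.1 rad/s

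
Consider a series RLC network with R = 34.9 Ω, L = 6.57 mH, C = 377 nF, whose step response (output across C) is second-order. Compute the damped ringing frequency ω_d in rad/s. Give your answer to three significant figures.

ω_d ≈ 19900 rad/s

For a series RLC circuit (capacitor voltage as output), ω_n = 1/√(LC) = 1/√(6.57 mH · 377 nF) = 20100 rad/s.
ζ = (R/2)·√(C/L) = (34.9/2)·√(377 nF/6.57 mH) = 0.132.
The damped frequency ω_d = ω_n√(1−ζ²) = 19900 rad/s.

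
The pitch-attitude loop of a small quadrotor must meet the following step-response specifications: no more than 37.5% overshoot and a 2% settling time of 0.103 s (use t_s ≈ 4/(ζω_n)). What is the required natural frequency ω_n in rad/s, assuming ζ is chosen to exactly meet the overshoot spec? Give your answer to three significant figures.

From %OS = 100·exp(−πζ/√(1−ζ²)), invert to get ζ = −ln(OS)/√(π² + ln²(OS)) with OS = 0.375.
−ln 0.375 = 0.9808, so ζ = 0.9808/√(π² + 0.9620) = 0.298.
Then ω_n = 4/(ζ t_s) = 4/(0.298 × 0.103) = 130 rad/s.

ω_n ≈ 130 rad/s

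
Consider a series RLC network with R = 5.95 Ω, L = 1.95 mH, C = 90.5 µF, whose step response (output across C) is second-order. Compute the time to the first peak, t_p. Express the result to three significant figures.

For a series RLC circuit (capacitor voltage as output), ω_n = 1/√(LC) = 1/√(1.95 mH · 90.5 µF) = 2380 rad/s.
ζ = (R/2)·√(C/L) = (5.95/2)·√(90.5 µF/1.95 mH) = 0.641.
ω_d = ω_n√(1−ζ²) = 1830 rad/s. t_p = π/ω_d = 0.00172 s.

t_p ≈ 0.00172 s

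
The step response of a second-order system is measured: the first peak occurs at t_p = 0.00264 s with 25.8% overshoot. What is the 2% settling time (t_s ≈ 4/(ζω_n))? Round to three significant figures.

t_s ≈ 0.00779 s

The overshoot fixes ζ = −ln(OS)/√(π²+ln²(OS)) = 0.396.
t_p = π/ω_d ⇒ ω_d = 1190 rad/s; then ω_n = ω_d/√(1−ζ²) = 1300 rad/s.
t_s ≈ 4/(ζω_n) = 4/(0.396·1300) = 0.00779 s.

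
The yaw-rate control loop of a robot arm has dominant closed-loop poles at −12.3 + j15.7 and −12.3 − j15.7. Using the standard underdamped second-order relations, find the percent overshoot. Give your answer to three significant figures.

|pole| = ω_n = √(12.3² + 15.7²) = 19.9 rad/s; ζ = cos θ = σ/ω_n = 0.617.
Overshoot: exp(−π·0.617/√(1−0.617²)) = 0.0853, i.e. 8.53%.

%OS ≈ 8.53%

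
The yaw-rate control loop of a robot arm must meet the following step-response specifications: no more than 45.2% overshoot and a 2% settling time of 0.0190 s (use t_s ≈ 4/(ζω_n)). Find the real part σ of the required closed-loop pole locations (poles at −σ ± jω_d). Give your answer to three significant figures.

The settling-time spec alone fixes σ = ζω_n = 4/t_s = 4/0.0190 = 211.
(Overshoot then fixes ζ = 0.245 and hence ω_d = σ·√(1−ζ²)/ζ = 833 rad/s.)

σ ≈ 211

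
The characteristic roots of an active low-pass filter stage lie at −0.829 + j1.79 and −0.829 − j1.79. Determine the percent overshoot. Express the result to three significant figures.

With σ = 0.829, ω_d = 1.79: ω_n = √(σ²+ω_d²) = 1.97 rad/s, ζ = σ/ω_n = 0.420.
Overshoot: exp(−π·0.420/√(1−0.420²)) = 0.233, i.e. 23.3%.

%OS ≈ 23.3%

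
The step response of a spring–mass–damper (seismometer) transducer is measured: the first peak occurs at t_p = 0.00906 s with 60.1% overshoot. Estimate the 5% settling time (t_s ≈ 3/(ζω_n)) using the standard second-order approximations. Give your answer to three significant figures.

t_s ≈ 0.0534 s

ζ from %OS: ζ = |ln 0.601|/√(π²+ln²0.601) = 0.160.
From t_p = π/ω_d, ω_d = π/0.00906 = 347 rad/s, so ω_n = ω_d/√(1−ζ²) = 351 rad/s.
t_s ≈ 3/(ζω_n) = 3/(0.160·351) = 0.0534 s.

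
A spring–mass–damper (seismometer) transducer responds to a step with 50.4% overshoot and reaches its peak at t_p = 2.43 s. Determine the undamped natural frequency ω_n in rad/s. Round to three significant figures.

ω_n ≈ 1.32 rad/s

The overshoot fixes ζ = −ln(OS)/√(π²+ln²(OS)) = 0.213.
From t_p = π/ω_d, ω_d = π/2.43 = 1.29 rad/s, so ω_n = ω_d/√(1−ζ²) = 1.32 rad/s.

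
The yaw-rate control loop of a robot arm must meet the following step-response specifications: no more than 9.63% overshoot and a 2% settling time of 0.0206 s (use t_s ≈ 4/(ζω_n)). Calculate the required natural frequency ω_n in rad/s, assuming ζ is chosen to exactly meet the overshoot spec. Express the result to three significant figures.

ζ = −ln(OS)/√(π² + (ln OS)²). With OS = 0.0963, ln OS = −2.340 and ζ = 2.340/3.917 = 0.597.
From t_s ≈ 4/(ζω_n): ω_n = 4/(ζ·t_s) = 4/(0.597·0.0206) = 325 rad/s.

ω_n ≈ 325 rad/s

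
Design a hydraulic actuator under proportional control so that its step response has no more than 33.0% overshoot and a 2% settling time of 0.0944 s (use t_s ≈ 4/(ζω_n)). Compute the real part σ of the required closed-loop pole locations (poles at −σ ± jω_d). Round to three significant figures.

The settling-time spec alone fixes σ = ζω_n = 4/t_s = 4/0.0944 = 42.4.
(Overshoot then fixes ζ = 0.333 and hence ω_d = σ·√(1−ζ²)/ζ = 120 rad/s.)

σ ≈ 42.4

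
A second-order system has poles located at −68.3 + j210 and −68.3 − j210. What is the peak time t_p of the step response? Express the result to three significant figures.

t_p = π/ω_d with ω_d = 210 (the imaginary part), so t_p = 0.0150 s.

t_p ≈ 0.0150 s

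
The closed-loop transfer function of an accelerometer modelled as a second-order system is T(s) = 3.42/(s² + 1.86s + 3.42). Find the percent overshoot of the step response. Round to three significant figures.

%OS ≈ 16.1%

ω_n = √3.42 = 1.85 rad/s; ζ = 1.86/(2·1.85) = 0.503.
%OS = 100 e^{−πζ/√(1−ζ²)} with ζ = 0.503 gives 16.1%.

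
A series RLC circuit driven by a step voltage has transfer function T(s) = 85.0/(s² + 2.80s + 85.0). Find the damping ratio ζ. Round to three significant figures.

ζ ≈ 0.152

Matching coefficients with s² + 2ζω_n s + ω_n² gives ω_n² = 85.0 ⇒ ω_n = 9.22 rad/s, and ζ = 2.80/(2ω_n) = 0.152.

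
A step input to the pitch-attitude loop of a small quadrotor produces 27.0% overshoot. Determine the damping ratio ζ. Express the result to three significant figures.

From %OS = 100·exp(−πζ/√(1−ζ²)), invert to get ζ = −ln(OS)/√(π² + ln²(OS)) with OS = 0.270.
−ln 0.270 = 1.309, so ζ = 1.309/√(π² + 1.714) = 0.385.

ζ ≈ 0.385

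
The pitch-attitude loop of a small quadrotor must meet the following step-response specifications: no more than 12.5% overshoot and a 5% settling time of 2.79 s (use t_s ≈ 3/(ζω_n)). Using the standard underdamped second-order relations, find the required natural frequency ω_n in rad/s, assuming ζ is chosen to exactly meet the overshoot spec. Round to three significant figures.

ω_n ≈ 1.95 rad/s

ζ = −ln(OS)/√(π² + (ln OS)²). With OS = 0.125, ln OS = −2.079 and ζ = 2.079/3.767 = 0.552.
Then ω_n = 3/(ζ t_s) = 3/(0.552 × 2.79) = 1.95 rad/s.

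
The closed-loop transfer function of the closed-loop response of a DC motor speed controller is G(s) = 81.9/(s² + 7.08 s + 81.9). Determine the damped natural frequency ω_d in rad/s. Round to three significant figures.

ω_d ≈ 8.33 rad/s

Matching coefficients with s² + 2ζω_n s + ω_n² gives ω_n² = 81.9 ⇒ ω_n = 9.05 rad/s, and ζ = 7.08/(2ω_n) = 0.391.
ω_d = ω_n√(1−ζ²) = 8.33 rad/s.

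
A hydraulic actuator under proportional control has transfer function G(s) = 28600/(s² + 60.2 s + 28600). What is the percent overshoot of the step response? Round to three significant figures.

ω_n = √28600 = 169 rad/s; ζ = 60.2/(2·169) = 0.178.
Overshoot: exp(−π·0.178/√(1−0.178²)) = 0.567, i.e. 56.7%.

%OS ≈ 56.7%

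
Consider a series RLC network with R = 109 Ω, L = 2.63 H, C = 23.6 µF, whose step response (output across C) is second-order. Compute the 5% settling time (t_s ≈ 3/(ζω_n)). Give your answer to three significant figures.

t_s ≈ 0.145 s

For a series RLC circuit (capacitor voltage as output), ω_n = 1/√(LC) = 1/√(2.63 H · 23.6 µF) = 127 rad/s.
ζ = (R/2)·√(C/L) = (109/2)·√(23.6 µF/2.63 H) = 0.163.
t_s ≈ 3/(ζω_n) = 0.145 s.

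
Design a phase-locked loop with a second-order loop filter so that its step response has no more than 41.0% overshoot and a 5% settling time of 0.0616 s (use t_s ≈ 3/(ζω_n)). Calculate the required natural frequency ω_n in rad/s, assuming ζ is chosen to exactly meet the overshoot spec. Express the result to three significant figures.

ζ = −ln(OS)/√(π² + (ln OS)²). With OS = 0.410, ln OS = −0.8916 and ζ = 0.8916/3.266 = 0.273.
From t_s ≈ 3/(ζω_n): ω_n = 3/(ζ·t_s) = 3/(0.273·0.0616) = 178 rad/s.

ω_n ≈ 178 rad/s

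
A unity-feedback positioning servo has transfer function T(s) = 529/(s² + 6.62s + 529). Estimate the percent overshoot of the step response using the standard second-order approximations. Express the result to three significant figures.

Matching coefficients with s² + 2ζω_n s + ω_n² gives ω_n² = 529 ⇒ ω_n = 23.0 rad/s, and ζ = 6.62/(2ω_n) = 0.144.
Overshoot: exp(−π·0.144/√(1−0.144²)) = 0.633, i.e. 63.3%.

%OS ≈ 63.3%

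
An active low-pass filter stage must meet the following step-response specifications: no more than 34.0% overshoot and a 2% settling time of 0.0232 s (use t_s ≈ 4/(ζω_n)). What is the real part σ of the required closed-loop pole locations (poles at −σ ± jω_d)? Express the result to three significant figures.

The settling-time spec alone fixes σ = ζω_n = 4/t_s = 4/0.0232 = 172.
(Overshoot then fixes ζ = 0.325 and hence ω_d = σ·√(1−ζ²)/ζ = 502 rad/s.)

σ ≈ 172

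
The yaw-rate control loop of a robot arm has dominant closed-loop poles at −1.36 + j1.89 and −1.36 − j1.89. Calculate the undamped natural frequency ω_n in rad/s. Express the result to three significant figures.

|pole| = ω_n = √(1.36² + 1.89²) = 2.33 rad/s; ζ = cos θ = σ/ω_n = 0.584.

ω_n ≈ 2.33 rad/s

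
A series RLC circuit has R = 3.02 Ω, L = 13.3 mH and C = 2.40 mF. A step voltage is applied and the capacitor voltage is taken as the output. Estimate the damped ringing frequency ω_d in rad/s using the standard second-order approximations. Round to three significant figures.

ω_d ≈ 136 rad/s

For a series RLC circuit (capacitor voltage as output), ω_n = 1/√(LC) = 1/√(13.3 mH · 2.40 mF) = 177 rad/s.
ζ = (R/2)·√(C/L) = (3.02/2)·√(2.40 mF/13.3 mH) = 0.641.
ω_d = 177·√(1 − 0.641²) = 136 rad/s.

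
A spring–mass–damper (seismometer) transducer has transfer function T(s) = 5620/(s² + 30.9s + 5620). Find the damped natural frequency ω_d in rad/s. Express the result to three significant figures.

ω_d ≈ 73.4 rad/s

ω_n = √5620 = 75.0 rad/s; ζ = 30.9/(2·75.0) = 0.206.
The damped frequency ω_d = ω_n√(1−ζ²) = 73.4 rad/s.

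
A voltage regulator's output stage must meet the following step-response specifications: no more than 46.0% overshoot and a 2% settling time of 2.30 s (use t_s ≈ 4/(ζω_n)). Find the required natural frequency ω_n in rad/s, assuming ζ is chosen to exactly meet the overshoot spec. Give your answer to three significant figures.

ω_n ≈ 7.25 rad/s

ζ = −ln(OS)/√(π² + (ln OS)²). With OS = 0.460, ln OS = −0.7765 and ζ = 0.7765/3.236 = 0.240.
From t_s ≈ 4/(ζω_n): ω_n = 4/(ζ·t_s) = 4/(0.240·2.30) = 7.25 rad/s.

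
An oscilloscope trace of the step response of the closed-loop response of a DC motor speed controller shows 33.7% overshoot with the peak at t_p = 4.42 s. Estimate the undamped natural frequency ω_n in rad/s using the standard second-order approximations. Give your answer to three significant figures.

ω_n ≈ 0.752 rad/s

The overshoot fixes ζ = −ln(OS)/√(π²+ln²(OS)) = 0.327.
t_p = π/ω_d ⇒ ω_d = 0.711 rad/s; then ω_n = ω_d/√(1−ζ²) = 0.752 rad/s.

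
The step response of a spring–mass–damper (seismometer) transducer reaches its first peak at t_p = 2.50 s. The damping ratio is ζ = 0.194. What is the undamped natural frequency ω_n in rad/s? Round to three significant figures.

Peak time t_p = π/ω_d, so ω_d = π/t_p = π/2.50 = 1.26 rad/s.
ω_n = ω_d/√(1−ζ²) = 1.26/√0.962 = 1.28 rad/s.

ω_n ≈ 1.28 rad/s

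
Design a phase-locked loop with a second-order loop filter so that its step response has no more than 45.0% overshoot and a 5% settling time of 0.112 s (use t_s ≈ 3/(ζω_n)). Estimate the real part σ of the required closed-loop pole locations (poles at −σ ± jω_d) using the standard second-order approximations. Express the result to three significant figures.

The settling-time spec alone fixes σ = ζω_n = 3/t_s = 3/0.112 = 26.8.
(Overshoot then fixes ζ = 0.246 and hence ω_d = σ·√(1−ζ²)/ζ = 105 rad/s.)

σ ≈ 26.8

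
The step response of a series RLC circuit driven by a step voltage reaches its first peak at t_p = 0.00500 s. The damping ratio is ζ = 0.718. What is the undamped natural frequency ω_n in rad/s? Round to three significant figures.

ω_n ≈ 903 rad/s

Peak time t_p = π/ω_d, so ω_d = π/t_p = π/0.00500 = 628 rad/s.
ω_n = ω_d/√(1−ζ²) = 628/√0.484 = 903 rad/s.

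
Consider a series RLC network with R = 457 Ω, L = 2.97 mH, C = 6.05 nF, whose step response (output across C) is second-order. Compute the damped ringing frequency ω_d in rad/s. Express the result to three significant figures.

ω_d ≈ 223000 rad/s

For a series RLC circuit (capacitor voltage as output), ω_n = 1/√(LC) = 1/√(2.97 mH · 6.05 nF) = 236000 rad/s.
ζ = (R/2)·√(C/L) = (457/2)·√(6.05 nF/2.97 mH) = 0.326.
ω_d = ω_n√(1−ζ²) = 223000 rad/s.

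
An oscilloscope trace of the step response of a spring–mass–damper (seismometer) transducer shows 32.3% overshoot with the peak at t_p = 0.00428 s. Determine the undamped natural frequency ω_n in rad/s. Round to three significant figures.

From the overshoot, ζ = −ln(OS)/√(π²+ln²(OS)) = 0.338.
From t_p = π/ω_d, ω_d = π/0.00428 = 734 rad/s, so ω_n = ω_d/√(1−ζ²) = 780 rad/s.

ω_n ≈ 780 rad/s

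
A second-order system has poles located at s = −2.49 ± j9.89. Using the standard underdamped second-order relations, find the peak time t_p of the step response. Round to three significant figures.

t_p = π/ω_d with ω_d = 9.89 (the imaginary part), so t_p = 0.318 s.

t_p ≈ 0.318 s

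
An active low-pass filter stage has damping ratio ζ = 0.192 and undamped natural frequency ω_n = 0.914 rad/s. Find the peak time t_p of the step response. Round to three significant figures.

The damped frequency is ω_d = ω_n√(1−ζ²) = 0.914·√(1−0.0369) = 0.897 rad/s.
Peak time t_p = π/ω_d = π/0.897 = 3.50 s.

t_p ≈ 3.50 s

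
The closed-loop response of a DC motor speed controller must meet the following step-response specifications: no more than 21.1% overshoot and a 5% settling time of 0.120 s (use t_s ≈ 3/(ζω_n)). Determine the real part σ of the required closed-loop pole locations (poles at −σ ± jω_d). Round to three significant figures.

The settling-time spec alone fixes σ = ζω_n = 3/t_s = 3/0.120 = 25.0.
(Overshoot then fixes ζ = 0.444 and hence ω_d = σ·√(1−ζ²)/ζ = 50.5 rad/s.)

σ ≈ 25.0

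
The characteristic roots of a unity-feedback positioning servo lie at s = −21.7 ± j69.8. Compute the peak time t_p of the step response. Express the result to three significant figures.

t_p ≈ 0.0450 s

t_p = π/ω_d with ω_d = 69.8 (the imaginary part), so t_p = 0.0450 s.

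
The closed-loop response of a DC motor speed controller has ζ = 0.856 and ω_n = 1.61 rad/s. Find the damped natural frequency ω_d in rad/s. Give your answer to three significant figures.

ω_d = ω_n√(1−ζ²) = 1.61·√0.267 = 0.832 rad/s.

ω_d ≈ 0.832 rad/s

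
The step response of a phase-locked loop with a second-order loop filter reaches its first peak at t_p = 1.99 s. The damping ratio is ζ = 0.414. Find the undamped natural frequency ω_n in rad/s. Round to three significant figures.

ω_n ≈ 1.73 rad/s

Peak time t_p = π/ω_d, so ω_d = π/t_p = π/1.99 = 1.58 rad/s.
ω_n = ω_d/√(1−ζ²) = 1.58/√0.829 = 1.73 rad/s.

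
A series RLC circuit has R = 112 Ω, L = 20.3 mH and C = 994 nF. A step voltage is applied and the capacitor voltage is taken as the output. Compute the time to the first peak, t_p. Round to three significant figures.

t_p ≈ 0.000485 s

For a series RLC circuit (capacitor voltage as output), ω_n = 1/√(LC) = 1/√(20.3 mH · 994 nF) = 7040 rad/s.
ζ = (R/2)·√(C/L) = (112/2)·√(994 nF/20.3 mH) = 0.392.
ω_d = 7040·√(1 − 0.392²) = 6480 rad/s. t_p = π/ω_d = 0.000485 s.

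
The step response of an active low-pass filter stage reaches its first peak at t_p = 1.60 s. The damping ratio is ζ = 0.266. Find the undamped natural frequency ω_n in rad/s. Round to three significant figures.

ω_n ≈ 2.04 rad/s

Peak time t_p = π/ω_d, so ω_d = π/t_p = π/1.60 = 1.96 rad/s.
ω_n = ω_d/√(1−ζ²) = 1.96/√0.929 = 2.04 rad/s.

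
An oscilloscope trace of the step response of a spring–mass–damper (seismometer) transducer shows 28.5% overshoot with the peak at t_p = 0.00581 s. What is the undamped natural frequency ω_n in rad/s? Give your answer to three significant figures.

From the overshoot, ζ = −ln(OS)/√(π²+ln²(OS)) = 0.371.
From t_p = π/ω_d, ω_d = π/0.00581 = 541 rad/s, so ω_n = ω_d/√(1−ζ²) = 582 rad/s.

ω_n ≈ 582 rad/s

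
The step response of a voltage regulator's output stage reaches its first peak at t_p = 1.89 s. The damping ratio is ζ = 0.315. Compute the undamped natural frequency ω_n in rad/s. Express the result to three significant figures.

ω_n ≈ 1.75 rad/s

Peak time t_p = π/ω_d, so ω_d = π/t_p = π/1.89 = 1.66 rad/s.
ω_n = ω_d/√(1−ζ²) = 1.66/√0.901 = 1.75 rad/s.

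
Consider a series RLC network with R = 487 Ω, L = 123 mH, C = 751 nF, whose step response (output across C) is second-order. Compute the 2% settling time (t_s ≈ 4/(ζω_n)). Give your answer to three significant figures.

t_s ≈ 0.00202 s

For a series RLC circuit (capacitor voltage as output), ω_n = 1/√(LC) = 1/√(123 mH · 751 nF) = 3290 rad/s.
ζ = (R/2)·√(C/L) = (487/2)·√(751 nF/123 mH) = 0.602.
t_s ≈ 4/(ζω_n) = 0.00202 s.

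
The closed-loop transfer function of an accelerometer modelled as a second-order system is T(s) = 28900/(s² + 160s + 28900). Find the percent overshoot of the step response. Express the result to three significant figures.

%OS ≈ 18.7%

Matching coefficients with s² + 2ζω_n s + ω_n² gives ω_n² = 28900 ⇒ ω_n = 170 rad/s, and ζ = 160/(2ω_n) = 0.471.
%OS = 100 e^{−πζ/√(1−ζ²)} with ζ = 0.471 gives 18.7%.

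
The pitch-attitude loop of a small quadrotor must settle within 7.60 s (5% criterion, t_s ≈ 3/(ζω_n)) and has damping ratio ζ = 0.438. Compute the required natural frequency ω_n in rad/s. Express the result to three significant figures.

Rearranging t_s ≈ 3/(ζω_n) gives ω_n = 3/(ζ·t_s) = 3/(0.438 × 7.60) = 0.901 rad/s.

ω_n ≈ 0.901 rad/s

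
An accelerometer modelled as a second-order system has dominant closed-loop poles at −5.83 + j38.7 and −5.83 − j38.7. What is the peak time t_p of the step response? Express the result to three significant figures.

t_p ≈ 0.0812 s

t_p = π/ω_d with ω_d = 38.7 (the imaginary part), so t_p = 0.0812 s.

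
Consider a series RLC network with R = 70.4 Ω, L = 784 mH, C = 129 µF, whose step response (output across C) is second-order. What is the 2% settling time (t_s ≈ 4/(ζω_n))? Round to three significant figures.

t_s ≈ 0.0891 s

For a series RLC circuit (capacitor voltage as output), ω_n = 1/√(LC) = 1/√(784 mH · 129 µF) = 99.4 rad/s.
ζ = (R/2)·√(C/L) = (70.4/2)·√(129 µF/784 mH) = 0.452.
t_s ≈ 4/(ζω_n) = 0.0891 s.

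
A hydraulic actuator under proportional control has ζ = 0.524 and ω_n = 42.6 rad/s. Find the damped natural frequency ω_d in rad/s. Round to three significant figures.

ω_d = ω_n√(1−ζ²) = 42.6·√0.725 = 36.3 rad/s.

ω_d ≈ 36.3 rad/s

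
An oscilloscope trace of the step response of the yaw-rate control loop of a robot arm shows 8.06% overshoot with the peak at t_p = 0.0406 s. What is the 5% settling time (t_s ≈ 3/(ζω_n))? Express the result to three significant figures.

t_s ≈ 0.0484 s

ζ from %OS: ζ = |ln 0.0806|/√(π²+ln²0.0806) = 0.625.
t_p = π/ω_d ⇒ ω_d = 77.4 rad/s; then ω_n = ω_d/√(1−ζ²) = 99.2 rad/s.
t_s ≈ 3/(ζω_n) = 3/(0.625·99.2) = 0.0484 s.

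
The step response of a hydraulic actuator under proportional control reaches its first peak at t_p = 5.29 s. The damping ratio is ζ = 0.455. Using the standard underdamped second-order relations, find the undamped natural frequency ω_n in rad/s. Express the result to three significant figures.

ω_n ≈ 0.667 rad/s

Peak time t_p = π/ω_d, so ω_d = π/t_p = π/5.29 = 0.594 rad/s.
ω_n = ω_d/√(1−ζ²) = 0.594/√0.793 = 0.667 rad/s.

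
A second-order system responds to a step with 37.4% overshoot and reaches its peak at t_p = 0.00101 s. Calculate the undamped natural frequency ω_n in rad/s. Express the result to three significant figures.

ω_n ≈ 3260 rad/s

The overshoot fixes ζ = −ln(OS)/√(π²+ln²(OS)) = 0.299.
t_p = π/ω_d ⇒ ω_d = 3110 rad/s; then ω_n = ω_d/√(1−ζ²) = 3260 rad/s.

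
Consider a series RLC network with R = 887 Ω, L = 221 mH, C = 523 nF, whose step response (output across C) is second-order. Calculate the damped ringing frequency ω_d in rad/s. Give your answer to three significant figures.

For a series RLC circuit (capacitor voltage as output), ω_n = 1/√(LC) = 1/√(221 mH · 523 nF) = 2940 rad/s.
ζ = (R/2)·√(C/L) = (887/2)·√(523 nF/221 mH) = 0.682.
ω_d = 2940·√(1 − 0.682²) = 2150 rad/s.

ω_d ≈ 2150 rad/s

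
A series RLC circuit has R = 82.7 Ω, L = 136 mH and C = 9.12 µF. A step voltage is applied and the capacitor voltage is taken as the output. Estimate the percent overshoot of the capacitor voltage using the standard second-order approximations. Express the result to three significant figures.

%OS ≈ 32.3%

For a series RLC circuit (capacitor voltage as output), ω_n = 1/√(LC) = 1/√(136 mH · 9.12 µF) = 898 rad/s.
ζ = (R/2)·√(C/L) = (82.7/2)·√(9.12 µF/136 mH) = 0.339.
Overshoot: exp(−π·0.339/√(1−0.339²)) = 0.323, i.e. 32.3%.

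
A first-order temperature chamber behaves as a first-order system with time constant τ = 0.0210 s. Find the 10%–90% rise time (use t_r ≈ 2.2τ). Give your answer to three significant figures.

t_r ≈ 0.0462 s

t_r ≈ 2.2τ = 0.0462 s.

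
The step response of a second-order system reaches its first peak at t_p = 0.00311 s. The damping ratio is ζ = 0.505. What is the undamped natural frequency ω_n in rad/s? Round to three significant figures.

ω_n ≈ 1170 rad/s

Peak time t_p = π/ω_d, so ω_d = π/t_p = π/0.00311 = 1010 rad/s.
ω_n = ω_d/√(1−ζ²) = 1010/√0.745 = 1170 rad/s.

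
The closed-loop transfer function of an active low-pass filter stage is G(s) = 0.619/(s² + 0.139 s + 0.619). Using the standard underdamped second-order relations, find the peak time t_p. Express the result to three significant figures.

t_p ≈ 4.01 s

Matching coefficients with s² + 2ζω_n s + ω_n² gives ω_n² = 0.619 ⇒ ω_n = 0.787 rad/s, and ζ = 0.139/(2ω_n) = 0.0883.
ω_d = ω_n√(1−ζ²) = 0.784 rad/s. Then t_p = π/ω_d = 4.01 s.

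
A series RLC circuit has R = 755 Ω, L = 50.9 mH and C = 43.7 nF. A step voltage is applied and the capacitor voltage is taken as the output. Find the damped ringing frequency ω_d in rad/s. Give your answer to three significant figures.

For a series RLC circuit (capacitor voltage as output), ω_n = 1/√(LC) = 1/√(50.9 mH · 43.7 nF) = 21200 rad/s.
ζ = (R/2)·√(C/L) = (755/2)·√(43.7 nF/50.9 mH) = 0.350.
The damped frequency ω_d = ω_n√(1−ζ²) = 19900 rad/s.

ω_d ≈ 19900 rad/s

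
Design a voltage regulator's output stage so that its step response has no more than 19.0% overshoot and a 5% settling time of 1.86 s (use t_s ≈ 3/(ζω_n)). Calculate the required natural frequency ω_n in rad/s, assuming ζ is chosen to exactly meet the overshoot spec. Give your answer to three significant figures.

ω_n ≈ 3.45 rad/s

Inverting the overshoot relation: ζ = |ln 0.190|/√(π² + ln²0.190) = 0.467.
Then ω_n = 3/(ζ t_s) = 3/(0.467 × 1.86) = 3.45 rad/s.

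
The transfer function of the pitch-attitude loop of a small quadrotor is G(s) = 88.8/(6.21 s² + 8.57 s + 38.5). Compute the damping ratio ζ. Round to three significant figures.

Dividing through by 6.21: denominator becomes s² + 1.380 s + 6.200.
So ω_n = √6.200 = 2.49 rad/s and ζ = 1.380/(2·2.49) = 0.277.

ζ ≈ 0.277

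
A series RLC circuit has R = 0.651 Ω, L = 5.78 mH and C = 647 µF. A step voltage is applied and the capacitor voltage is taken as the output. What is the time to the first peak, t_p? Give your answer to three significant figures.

t_p ≈ 0.00611 s

For a series RLC circuit (capacitor voltage as output), ω_n = 1/√(LC) = 1/√(5.78 mH · 647 µF) = 517 rad/s.
ζ = (R/2)·√(C/L) = (0.651/2)·√(647 µF/5.78 mH) = 0.109.
ω_d = ω_n√(1−ζ²) = 514 rad/s. t_p = π/ω_d = 0.00611 s.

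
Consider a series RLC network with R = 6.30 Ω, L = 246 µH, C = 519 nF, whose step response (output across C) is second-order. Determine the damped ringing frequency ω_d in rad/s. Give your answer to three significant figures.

For a series RLC circuit (capacitor voltage as output), ω_n = 1/√(LC) = 1/√(246 µH · 519 nF) = 88500 rad/s.
ζ = (R/2)·√(C/L) = (6.30/2)·√(519 nF/246 µH) = 0.145.
ω_d = 88500·√(1 − 0.145²) = 87600 rad/s.

ω_d ≈ 87600 rad/s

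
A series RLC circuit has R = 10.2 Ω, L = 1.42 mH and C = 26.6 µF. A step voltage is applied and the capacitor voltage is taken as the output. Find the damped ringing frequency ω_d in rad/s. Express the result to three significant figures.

ω_d ≈ 3680 rad/s

For a series RLC circuit (capacitor voltage as output), ω_n = 1/√(LC) = 1/√(1.42 mH · 26.6 µF) = 5150 rad/s.
ζ = (R/2)·√(C/L) = (10.2/2)·√(26.6 µF/1.42 mH) = 0.698.
ω_d = 5150·√(1 − 0.698²) = 3680 rad/s.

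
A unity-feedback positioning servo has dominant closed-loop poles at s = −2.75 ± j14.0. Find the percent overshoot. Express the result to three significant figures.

%OS ≈ 54.0%

The poles are at −σ ± jω_d with σ = 2.75 and ω_d = 14.0, so ω_n = √(σ²+ω_d²) = 14.3 rad/s and ζ = σ/ω_n = 0.193.
%OS = 100 e^{−πζ/√(1−ζ²)} with ζ = 0.193 gives 54.0%.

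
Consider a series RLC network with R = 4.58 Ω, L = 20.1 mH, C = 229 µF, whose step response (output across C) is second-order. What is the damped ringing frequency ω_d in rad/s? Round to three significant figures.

For a series RLC circuit (capacitor voltage as output), ω_n = 1/√(LC) = 1/√(20.1 mH · 229 µF) = 466 rad/s.
ζ = (R/2)·√(C/L) = (4.58/2)·√(229 µF/20.1 mH) = 0.244.
ω_d = 466·√(1 − 0.244²) = 452 rad/s.

ω_d ≈ 452 rad/s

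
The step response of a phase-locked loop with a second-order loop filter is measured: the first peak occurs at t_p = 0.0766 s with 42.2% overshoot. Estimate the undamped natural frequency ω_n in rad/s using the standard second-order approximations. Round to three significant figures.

The overshoot fixes ζ = −ln(OS)/√(π²+ln²(OS)) = 0.265.
t_p = π/ω_d ⇒ ω_d = 41.0 rad/s; then ω_n = ω_d/√(1−ζ²) = 42.5 rad/s.

ω_n ≈ 42.5 rad/s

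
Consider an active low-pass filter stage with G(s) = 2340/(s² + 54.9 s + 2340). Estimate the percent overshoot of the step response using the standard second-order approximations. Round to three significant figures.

Comparing the denominator to s² + 2ζω_n s + ω_n²: ω_n = √2340 = 48.4 rad/s, and 2ζω_n = 54.9 so ζ = 54.9/(2·48.4) = 0.567.
%OS = 100·exp(−πζ/√(1−ζ²)) = 11.5%.

%OS ≈ 11.5%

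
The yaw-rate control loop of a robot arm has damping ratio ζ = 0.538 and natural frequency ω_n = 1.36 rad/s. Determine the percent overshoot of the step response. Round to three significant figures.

For an underdamped second-order system, %OS = 100·exp(−πζ/√(1−ζ²)).
πζ/√(1−ζ²) = π·0.538/√(1−0.289) = 2.005, so %OS = 100·e^(−2.005) = 13.5%.

%OS ≈ 13.5%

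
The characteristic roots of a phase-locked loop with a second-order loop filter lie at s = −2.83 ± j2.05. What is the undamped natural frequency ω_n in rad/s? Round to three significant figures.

ω_n ≈ 3.49 rad/s

With σ = 2.83, ω_d = 2.05: ω_n = √(σ²+ω_d²) = 3.49 rad/s, ζ = σ/ω_n = 0.810.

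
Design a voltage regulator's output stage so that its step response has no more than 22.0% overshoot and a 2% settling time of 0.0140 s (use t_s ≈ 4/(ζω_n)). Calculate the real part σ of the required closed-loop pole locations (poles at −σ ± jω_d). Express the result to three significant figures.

The settling-time spec alone fixes σ = ζω_n = 4/t_s = 4/0.0140 = 286.
(Overshoot then fixes ζ = 0.434 and hence ω_d = σ·√(1−ζ²)/ζ = 593 rad/s.)

σ ≈ 286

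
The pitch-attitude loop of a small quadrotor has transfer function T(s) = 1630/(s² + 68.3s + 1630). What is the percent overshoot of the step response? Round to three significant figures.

%OS ≈ 0.686%

Matching coefficients with s² + 2ζω_n s + ω_n² gives ω_n² = 1630 ⇒ ω_n = 40.4 rad/s, and ζ = 68.3/(2ω_n) = 0.846.
Overshoot: exp(−π·0.846/√(1−0.846²)) = 0.00686, i.e. 0.686%.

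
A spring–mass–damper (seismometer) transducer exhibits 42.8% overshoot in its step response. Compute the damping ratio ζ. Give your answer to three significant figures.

Inverting the overshoot relation: ζ = |ln 0.428|/√(π² + ln²0.428) = 0.261.

ζ ≈ 0.261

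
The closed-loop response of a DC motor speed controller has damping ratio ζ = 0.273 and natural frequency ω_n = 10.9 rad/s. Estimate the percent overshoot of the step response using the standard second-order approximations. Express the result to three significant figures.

%OS ≈ 41.0%

For an underdamped second-order system, %OS = 100·exp(−πζ/√(1−ζ²)).
πζ/√(1−ζ²) = π·0.273/√(1−0.0745) = 0.8915, so %OS = 100·e^(−0.8915) = 41.0%.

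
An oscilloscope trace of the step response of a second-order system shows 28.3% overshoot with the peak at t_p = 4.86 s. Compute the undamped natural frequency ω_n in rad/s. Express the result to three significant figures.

ω_n ≈ 0.697 rad/s

The overshoot fixes ζ = −ln(OS)/√(π²+ln²(OS)) = 0.373.
From t_p = π/ω_d, ω_d = π/4.86 = 0.646 rad/s, so ω_n = ω_d/√(1−ζ²) = 0.697 rad/s.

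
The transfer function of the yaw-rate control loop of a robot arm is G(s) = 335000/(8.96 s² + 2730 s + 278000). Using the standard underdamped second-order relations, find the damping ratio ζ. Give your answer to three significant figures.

ζ ≈ 0.865

Dividing through by 8.96: denominator becomes s² + 304.7 s + 31030.
So ω_n = √31030 = 176 rad/s and ζ = 304.7/(2·176) = 0.865.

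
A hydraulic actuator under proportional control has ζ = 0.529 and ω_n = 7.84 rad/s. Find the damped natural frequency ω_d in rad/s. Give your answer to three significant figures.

ω_d ≈ 6.65 rad/s

ω_d = ω_n√(1−ζ²) = 7.84·√0.720 = 6.65 rad/s.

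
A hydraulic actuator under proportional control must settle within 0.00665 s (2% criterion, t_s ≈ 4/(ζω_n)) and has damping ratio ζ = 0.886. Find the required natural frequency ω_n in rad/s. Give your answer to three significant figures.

ω_n ≈ 679 rad/s

Rearranging t_s ≈ 4/(ζω_n) gives ω_n = 4/(ζ·t_s) = 4/(0.886 × 0.00665) = 679 rad/s.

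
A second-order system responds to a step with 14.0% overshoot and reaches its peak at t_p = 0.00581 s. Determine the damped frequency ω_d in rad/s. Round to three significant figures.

ω_d ≈ 541 rad/s

t_p = π/ω_d, so ω_d = π/0.00581 = 541 rad/s.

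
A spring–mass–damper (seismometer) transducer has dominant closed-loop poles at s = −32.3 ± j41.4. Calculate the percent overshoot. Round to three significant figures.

|pole| = ω_n = √(32.3² + 41.4²) = 52.5 rad/s; ζ = cos θ = σ/ω_n = 0.615.
%OS = 100·exp(−πζ/√(1−ζ²)) = 8.62%.

%OS ≈ 8.62%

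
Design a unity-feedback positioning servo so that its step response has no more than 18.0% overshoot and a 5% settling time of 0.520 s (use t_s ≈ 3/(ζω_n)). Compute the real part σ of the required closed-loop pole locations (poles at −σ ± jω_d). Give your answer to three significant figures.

σ ≈ 5.77

The settling-time spec alone fixes σ = ζω_n = 3/t_s = 3/0.520 = 5.77.
(Overshoot then fixes ζ = 0.479 and hence ω_d = σ·√(1−ζ²)/ζ = 10.6 rad/s.)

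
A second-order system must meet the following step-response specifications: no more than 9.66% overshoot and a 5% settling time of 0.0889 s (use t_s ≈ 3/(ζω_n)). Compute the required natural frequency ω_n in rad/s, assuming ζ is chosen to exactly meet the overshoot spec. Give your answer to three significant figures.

ω_n ≈ 56.5 rad/s

ζ = −ln(OS)/√(π² + (ln OS)²). With OS = 0.0966, ln OS = −2.337 and ζ = 2.337/3.916 = 0.597.
From t_s ≈ 3/(ζω_n): ω_n = 3/(ζ·t_s) = 3/(0.597·0.0889) = 56.5 rad/s.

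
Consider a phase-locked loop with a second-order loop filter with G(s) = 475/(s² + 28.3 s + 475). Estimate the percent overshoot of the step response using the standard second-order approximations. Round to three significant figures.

%OS ≈ 6.84%

ω_n = √475 = 21.8 rad/s; ζ = 28.3/(2·21.8) = 0.649.
Overshoot: exp(−π·0.649/√(1−0.649²)) = 0.0684, i.e. 6.84%.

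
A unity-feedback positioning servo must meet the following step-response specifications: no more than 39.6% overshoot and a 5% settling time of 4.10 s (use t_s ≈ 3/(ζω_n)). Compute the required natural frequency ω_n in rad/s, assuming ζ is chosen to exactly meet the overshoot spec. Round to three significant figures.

Inverting the overshoot relation: ζ = |ln 0.396|/√(π² + ln²0.396) = 0.283.
Then ω_n = 3/(ζ t_s) = 3/(0.283 × 4.10) = 2.59 rad/s.

ω_n ≈ 2.59 rad/s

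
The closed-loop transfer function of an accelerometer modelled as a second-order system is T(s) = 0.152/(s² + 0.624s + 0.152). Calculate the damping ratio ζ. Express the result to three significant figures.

ω_n = √0.152 = 0.390 rad/s; ζ = 0.624/(2·0.390) = 0.800.

ζ ≈ 0.800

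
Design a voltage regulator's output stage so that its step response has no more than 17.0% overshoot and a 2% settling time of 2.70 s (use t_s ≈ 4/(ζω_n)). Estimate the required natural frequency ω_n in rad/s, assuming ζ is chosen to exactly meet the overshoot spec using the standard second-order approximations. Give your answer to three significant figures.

ω_n ≈ 3.02 rad/s

From %OS = 100·exp(−πζ/√(1−ζ²)), invert to get ζ = −ln(OS)/√(π² + ln²(OS)) with OS = 0.170.
−ln 0.170 = 1.772, so ζ = 1.772/√(π² + 3.140) = 0.491.
From t_s ≈ 4/(ζω_n): ω_n = 4/(ζ·t_s) = 4/(0.491·2.70) = 3.02 rad/s.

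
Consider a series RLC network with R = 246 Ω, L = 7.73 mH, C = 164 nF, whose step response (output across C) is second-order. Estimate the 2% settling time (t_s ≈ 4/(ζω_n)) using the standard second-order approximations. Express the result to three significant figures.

For a series RLC circuit (capacitor voltage as output), ω_n = 1/√(LC) = 1/√(7.73 mH · 164 nF) = 28100 rad/s.
ζ = (R/2)·√(C/L) = (246/2)·√(164 nF/7.73 mH) = 0.567.
t_s ≈ 4/(ζω_n) = 0.000251 s.

t_s ≈ 0.000251 s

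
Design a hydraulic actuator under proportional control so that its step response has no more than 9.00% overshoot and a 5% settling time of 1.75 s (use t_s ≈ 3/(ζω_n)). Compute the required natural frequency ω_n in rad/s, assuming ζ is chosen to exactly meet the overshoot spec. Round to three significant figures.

ω_n ≈ 2.82 rad/s

ζ = −ln(OS)/√(π² + (ln OS)²). With OS = 0.0900, ln OS = −2.408 and ζ = 2.408/3.958 = 0.608.
Then ω_n = 3/(ζ t_s) = 3/(0.608 × 1.75) = 2.82 rad/s.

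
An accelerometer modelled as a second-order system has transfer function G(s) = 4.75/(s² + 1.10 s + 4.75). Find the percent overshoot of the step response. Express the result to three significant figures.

ω_n = √4.75 = 2.18 rad/s; ζ = 1.10/(2·2.18) = 0.252.
%OS = 100 e^{−πζ/√(1−ζ²)} with ζ = 0.252 gives 44.1%.

%OS ≈ 44.1%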